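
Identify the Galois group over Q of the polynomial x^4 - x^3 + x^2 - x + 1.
C_4 (also written C4)

The polynomial is an irreducible quartic over Q and its discriminant is 125, which is not a perfect square, so the Galois group is not contained in A_4. The resolvent cubic y^3 - y^2 - 3*y + 2 has exactly one rational root, so the Galois group is C_4 or D_4. The quartic becomes reducible over Q(sqrt(disc)), so the group is C_4.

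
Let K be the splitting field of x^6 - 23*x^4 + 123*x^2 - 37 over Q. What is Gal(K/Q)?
The polynomial f is an irreducible sextic over Q, so G = Gal(f/Q) is one of the 16 transitive subgroups 6T1, ..., 6T16 of S_6. The discriminant of f is 870211913777152, which is not a perfect square, so G is not contained in A_6. The transitive groups of degree 6 not contained in A_6 are: C_6 (6T1, order 6), S_3 (6T2, order 6), D_6 (6T3, order 12), C_3 x S_3 (6T5, order 18), A_4 x C_2 (6T6, order 24), S_4 (6T8, order 24), S_3 x S_3 (6T9, order 36), S_4 x C_2 (6T11, order 48), (S_3 x S_3) : C_2 (6T13, order 72), PGL(2,5) (6T14, order 120), S_6 (6T16, order 720). By Dedekind's theorem, for a prime p not dividing disc(f) the degrees of the irreducible factors of f mod p form the cycle type of an element of G. Factoring f modulo the 23 such primes p <= 97 (skipping 2, 37, which divide the discriminant), each new pattern first appears at: mod 3: f = (x^3 + x^2 + x + 2)(x^3 + 2x^2 + x + 1), pattern 3+3; mod 5: f = (x^2 + 3)(x^2 + 2x + 4)(x^2 + 3x + 4), pattern 2+2+2; mod 67: f = (x + 5)(x + 6)(x + 30)(x + 37)(x + 61)(x + 62), pattern 1+1+1+1+1+1. No other pattern occurs in this range, so the set of observed cycle types is {3+3, 2+2+2, 1+1+1+1+1+1}. The candidates containing elements of all these cycle types are C_6 (6T1) of order 6, S_3 (6T2) of order 6, D_6 (6T3) of order 12, C_3 x S_3 (6T5) of order 18, A_4 x C_2 (6T6) of order 24, S_4 (6T8) of order 24, S_3 x S_3 (6T9) of order 36, S_4 x C_2 (6T11) of order 48, (S_3 x S_3) : C_2 (6T13) of order 72, PGL(2,5) (6T14) of order 120, S_6 (6T16) of order 720; the others are excluded. The observed types are precisely the cycle types that occur in S_3 (6T2). Each of the other remaining candidates has further cycle types, and by the Chebotarev density theorem the matching factorization patterns would occur for a proportion of primes equal to their share of the group: C_6 (6T1) additionally contains elements of type 6 (2 of its 6 elements, about 33% of primes); D_6 (6T3) additionally contains elements of type 6, 2+2+1+1 (5 of its 12 elements, about 42% of primes); C_3 x S_3 (6T5) additionally contains elements of type 6, 3+1+1+1 (10 of its 18 elements, about 56% of primes); A_4 x C_2 (6T6) additionally contains elements of type 6, 2+2+1+1, 2+1+1+1+1 (14 of its 24 elements, about 58% of primes); S_4 (6T8) additionally contains elements of type 4+1+1, 2+2+1+1 (9 of its 24 elements, about 38% of primes); S_3 x S_3 (6T9) additionally contains elements of type 6, 3+1+1+1, 2+2+1+1 (25 of its 36 elements, about 69% of primes); S_4 x C_2 (6T11) additionally contains elements of type 6, 4+2, 4+1+1, 2+2+1+1, 2+1+1+1+1 (32 of its 48 elements, about 67% of primes); (S_3 x S_3) : C_2 (6T13) additionally contains elements of type 6, 4+2, 3+2+1, 3+1+1+1, 2+2+1+1, 2+1+1+1+1 (61 of its 72 elements, about 85% of primes); PGL(2,5) (6T14) additionally contains elements of type 6, 5+1, 4+1+1, 2+2+1+1 (89 of its 120 elements, about 74% of primes); S_6 (6T16) additionally contains elements of type 6, 5+1, 4+2, 4+1+1, 3+2+1, 3+1+1+1, 2+2+1+1, 2+1+1+1+1 (664 of its 720 elements, about 92% of primes). None of the 23 primes tested shows any such pattern (for each of these groups the chance of that is below 10^-4), which rules them out. Hence G = S_3 (6T2), of order 6.

S_3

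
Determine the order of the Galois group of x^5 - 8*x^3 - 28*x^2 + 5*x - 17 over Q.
The degree of the splitting field over Q equals the order of the Galois group, so first determine the group. The polynomial f is an irreducible quintic over Q, so G = Gal(f/Q) is a transitive subgroup of S_5: one of C_5 (5T1, order 5), D_5 (5T2, order 10), F_20 (5T3, order 20), A_5 (5T4, order 60) or S_5 (5T5, order 120). The discriminant of f is 55518595669, which is not a perfect square, so G is not contained in A_5. The transitive groups of degree 5 not contained in A_5 are: F_20 (5T3, order 20), S_5 (5T5, order 120). By Dedekind's theorem, for a prime p not dividing disc(f) the degrees of the irreducible factors of f mod p form the cycle type of an element of G. Factoring f modulo the first such prime p = 2, each new pattern first appears at: mod 2: f = (x^2 + x + 1)(x^3 + x^2 + 1), pattern 3+2. No other pattern occurs in this range, so the set of observed cycle types is {3+2}. Among the candidates above, the only group containing elements of all these cycle types is S_5 (5T5) — F_20 (5T3) lacks at least one of them. Hence G = S_5 (5T5), of order 120. The Galois group S_5 (5T5) has order 120, so the splitting field has degree 120 over Q.

120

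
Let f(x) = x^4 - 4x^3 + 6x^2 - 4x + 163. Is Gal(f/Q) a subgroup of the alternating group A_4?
No

The polynomial is irreducible of degree 4 over Q. Its discriminant is 1088391168, which is not a perfect square. A Galois group lies in the alternating group exactly when the discriminant is a square in Q, so the Galois group (D_4) is not contained in A_4.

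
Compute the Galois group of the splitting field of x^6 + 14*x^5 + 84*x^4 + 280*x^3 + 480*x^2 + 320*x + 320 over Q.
(C_3 x C_3) : C_4, the transitive group 6T10 of order 36

The polynomial f is an irreducible sextic over Q, so G = Gal(f/Q) is one of the 16 transitive subgroups 6T1, ..., 6T16 of S_6. The discriminant of f is 564385546240000 = 23756800^2, a perfect square, so G is contained in A_6. The transitive groups of degree 6 contained in A_6 are: A_4 (6T4, order 12), S_4 (6T7, order 24), (C_3 x C_3) : C_4 (6T10, order 36), PSL(2,5) (6T12, order 60), A_6 (6T15, order 360). By Dedekind's theorem, for a prime p not dividing disc(f) the degrees of the irreducible factors of f mod p form the cycle type of an element of G. Factoring f modulo the 19 such primes p <= 79 (skipping 2, 5, 29, which divide the discriminant), each new pattern first appears at: mod 3: f = (x^2 + x + 2)(x^4 + x^3 + 2x + 1), pattern 4+2; mod 11: f = (x^3 + 8x + 5)(x^3 + 3x^2 + 10x + 9), pattern 3+3; mod 19: f = (x + 5)(x + 7)(x^2 + 9x + 10)(x^2 + 12x + 2), pattern 2+2+1+1; mod 61: f = (x + 11)(x + 25)(x + 58)(x^3 + 42x^2 + 56x + 51), pattern 3+1+1+1. No other pattern occurs in this range, so the set of observed cycle types is {4+2, 3+3, 2+2+1+1, 3+1+1+1}. The candidates containing elements of all these cycle types are (C_3 x C_3) : C_4 (6T10) of order 36, A_6 (6T15) of order 360; the others are excluded. The observed types are precisely the cycle types that occur in (C_3 x C_3) : C_4 (6T10) (apart from the identity). Each of the other remaining candidates has further cycle types, and by the Chebotarev density theorem the matching factorization patterns would occur for a proportion of primes equal to their share of the group: A_6 (6T15) additionally contains elements of type 5+1 (144 of its 360 elements, about 40% of primes). None of the 19 primes tested shows any such pattern (for each of these groups the chance of that is below 10^-4), which rules them out. Hence G = (C_3 x C_3) : C_4 (6T10), of order 36.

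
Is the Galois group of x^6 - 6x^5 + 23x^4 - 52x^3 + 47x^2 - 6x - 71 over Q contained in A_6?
The polynomial is irreducible of degree 6 over Q. Its discriminant is 164995463643136 = 12845056^2, a perfect square. A Galois group lies in the alternating group exactly when the discriminant is a square in Q, so the Galois group (A_4) is contained in A_6.

Yes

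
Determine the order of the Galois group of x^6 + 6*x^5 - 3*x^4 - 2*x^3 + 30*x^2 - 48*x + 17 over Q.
The degree of the splitting field over Q equals the order of the Galois group, so first determine the group. The polynomial f is an irreducible sextic over Q, so G = Gal(f/Q) is one of the 16 transitive subgroups 6T1, ..., 6T16 of S_6. The discriminant of f is -30366624190464, which is not a perfect square, so G is not contained in A_6. The transitive groups of degree 6 not contained in A_6 are: C_6 (6T1, order 6), S_3 (6T2, order 6), D_6 (6T3, order 12), C_3 x S_3 (6T5, order 18), A_4 x C_2 (6T6, order 24), S_4 (6T8, order 24), S_3 x S_3 (6T9, order 36), S_4 x C_2 (6T11, order 48), (S_3 x S_3) : C_2 (6T13, order 72), PGL(2,5) (6T14, order 120), S_6 (6T16, order 720). By Dedekind's theorem, for a prime p not dividing disc(f) the degrees of the irreducible factors of f mod p form the cycle type of an element of G. Factoring f modulo the 33 such primes p <= 149 (skipping 2, 3, which divide the discriminant), each new pattern first appears at: mod 5: f = (x^3 + x + 4)(x^3 + x^2 + x + 3), pattern 3+3; mod 7: f = (x^6 + 6x^5 + 4x^4 + 5x^3 + 2x^2 + x + 3), pattern 6; mod 17: f = (x)(x + 8)(x^2 + 5x + 9)(x^2 + 10x + 5), pattern 2+2+1+1; mod 19: f = (x + 5)(x + 6)(x + 10)(x + 16)(x^2 + 7x + 3), pattern 2+1+1+1+1; mod 71: f = (x^2 + 34x + 8)(x^2 + 52x + 4)(x^2 + 62x + 56), pattern 2+2+2. No other pattern occurs in this range, so the set of observed cycle types is {3+3, 6, 2+2+1+1, 2+1+1+1+1, 2+2+2}. The candidates containing elements of all these cycle types are A_4 x C_2 (6T6) of order 24, S_4 x C_2 (6T11) of order 48, (S_3 x S_3) : C_2 (6T13) of order 72, S_6 (6T16) of order 720; the others are excluded. The observed types are precisely the cycle types that occur in A_4 x C_2 (6T6) (apart from the identity). Each of the other remaining candidates has further cycle types, and by the Chebotarev density theorem the matching factorization patterns would occur for a proportion of primes equal to their share of the group: S_4 x C_2 (6T11) additionally contains elements of type 4+2, 4+1+1 (12 of its 48 elements, about 25% of primes); (S_3 x S_3) : C_2 (6T13) additionally contains elements of type 4+2, 3+2+1, 3+1+1+1 (34 of its 72 elements, about 47% of primes); S_6 (6T16) additionally contains elements of type 5+1, 4+2, 4+1+1, 3+2+1, 3+1+1+1 (484 of its 720 elements, about 67% of primes). None of the 33 primes tested shows any such pattern (for each of these groups the chance of that is below 10^-4), which rules them out. Hence G = A_4 x C_2 (6T6), of order 24. The Galois group A_4 x C_2 (6T6) has order 24, so the splitting field has degree 24 over Q.

24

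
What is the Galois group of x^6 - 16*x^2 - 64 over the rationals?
The polynomial f is an irreducible sextic over Q, so G = Gal(f/Q) is one of the 16 transitive subgroups 6T1, ..., 6T16 of S_6. The discriminant of f is 36352603193344 = 6029312^2, a perfect square, so G is contained in A_6. The transitive groups of degree 6 contained in A_6 are: A_4 (6T4, order 12), S_4 (6T7, order 24), (C_3 x C_3) : C_4 (6T10, order 36), PSL(2,5) (6T12, order 60), A_6 (6T15, order 360). By Dedekind's theorem, for a prime p not dividing disc(f) the degrees of the irreducible factors of f mod p form the cycle type of an element of G. Factoring f modulo the 79 such primes p <= 419 (skipping 2, 23, which divide the discriminant), each new pattern first appears at: mod 3: f = (x^3 + x^2 + 2x + 1)(x^3 + 2x^2 + 2x + 2), pattern 3+3; mod 5: f = (x^2 + 2)(x^4 + 3x^2 + 3), pattern 4+2; mod 19: f = (x + 9)(x + 10)(x^2 + x + 3)(x^2 + 18x + 3), pattern 2+2+1+1; mod 223: f = (x + 32)(x + 67)(x + 109)(x + 114)(x + 156)(x + 191), pattern 1+1+1+1+1+1. No other pattern occurs in this range, so the set of observed cycle types is {3+3, 4+2, 2+2+1+1, 1+1+1+1+1+1}. The candidates containing elements of all these cycle types are S_4 (6T7) of order 24, (C_3 x C_3) : C_4 (6T10) of order 36, A_6 (6T15) of order 360; the others are excluded. The observed types are precisely the cycle types that occur in S_4 (6T7). Each of the other remaining candidates has further cycle types, and by the Chebotarev density theorem the matching factorization patterns would occur for a proportion of primes equal to their share of the group: (C_3 x C_3) : C_4 (6T10) additionally contains elements of type 3+1+1+1 (4 of its 36 elements, about 11% of primes); A_6 (6T15) additionally contains elements of type 5+1, 3+1+1+1 (184 of its 360 elements, about 51% of primes). None of the 79 primes tested shows any such pattern (for each of these groups the chance of that is below 10^-4), which rules them out. Hence G = S_4 (6T7), of order 24.

6T7: S_4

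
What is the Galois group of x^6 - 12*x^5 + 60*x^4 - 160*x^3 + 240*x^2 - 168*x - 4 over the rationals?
A_6, the alternating group on 6 letters

The polynomial f is an irreducible sextic over Q, so G = Gal(f/Q) is one of the 16 transitive subgroups 6T1, ..., 6T16 of S_6. The discriminant of f is 746496000000 = 864000^2, a perfect square, so G is contained in A_6. The transitive groups of degree 6 contained in A_6 are: A_4 (6T4, order 12), S_4 (6T7, order 24), (C_3 x C_3) : C_4 (6T10, order 36), PSL(2,5) (6T12, order 60), A_6 (6T15, order 360). By Dedekind's theorem, for a prime p not dividing disc(f) the degrees of the irreducible factors of f mod p form the cycle type of an element of G. Factoring f modulo the 6 such primes p <= 23 (skipping 2, 3, 5, which divide the discriminant), each new pattern first appears at: mod 7: f = (x + 1)(x^5 + x^4 + 3x^3 + 5x^2 + 4x + 3), pattern 5+1; mod 23: f = (x + 5)(x + 10)(x + 19)(x^3 + x + 6), pattern 3+1+1+1. No other pattern occurs in this range, so the set of observed cycle types is {5+1, 3+1+1+1}. Among the candidates above, the only group containing elements of all these cycle types is A_6 (6T15) — each of A_4 (6T4), S_4 (6T7), (C_3 x C_3) : C_4 (6T10), PSL(2,5) (6T12) lacks at least one of them. Hence G = A_6 (6T15), of order 360.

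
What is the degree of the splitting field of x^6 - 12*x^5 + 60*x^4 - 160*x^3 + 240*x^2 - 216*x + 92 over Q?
The degree of the splitting field over Q equals the order of the Galois group, so first determine the group. The polynomial f is an irreducible sextic over Q, so G = Gal(f/Q) is one of the 16 transitive subgroups 6T1, ..., 6T16 of S_6. The discriminant of f is 746496000000 = 864000^2, a perfect square, so G is contained in A_6. The transitive groups of degree 6 contained in A_6 are: A_4 (6T4, order 12), S_4 (6T7, order 24), (C_3 x C_3) : C_4 (6T10, order 36), PSL(2,5) (6T12, order 60), A_6 (6T15, order 360). By Dedekind's theorem, for a prime p not dividing disc(f) the degrees of the irreducible factors of f mod p form the cycle type of an element of G. Factoring f modulo the 6 such primes p <= 23 (skipping 2, 3, 5, which divide the discriminant), each new pattern first appears at: mod 7: f = (x + 2)(x^5 + 4x^3 + 2x + 4), pattern 5+1; mod 23: f = (x)(x + 9)(x + 14)(x^3 + 11x^2 + 3x + 18), pattern 3+1+1+1. No other pattern occurs in this range, so the set of observed cycle types is {5+1, 3+1+1+1}. Among the candidates above, the only group containing elements of all these cycle types is A_6 (6T15) — each of A_4 (6T4), S_4 (6T7), (C_3 x C_3) : C_4 (6T10), PSL(2,5) (6T12) lacks at least one of them. Hence G = A_6 (6T15), of order 360. The Galois group A_6 (6T15) has order 360, so the splitting field has degree 360 over Q.

360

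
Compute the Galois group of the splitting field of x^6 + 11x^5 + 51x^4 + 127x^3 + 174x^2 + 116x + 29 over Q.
(C_3 x C_3) : C_4 (order 36)

The polynomial f is an irreducible sextic over Q, so G = Gal(f/Q) is one of the 16 transitive subgroups 6T1, ..., 6T16 of S_6. The discriminant of f is 525625 = 725^2, a perfect square, so G is contained in A_6. The transitive groups of degree 6 contained in A_6 are: A_4 (6T4, order 12), S_4 (6T7, order 24), (C_3 x C_3) : C_4 (6T10, order 36), PSL(2,5) (6T12, order 60), A_6 (6T15, order 360). By Dedekind's theorem, for a prime p not dividing disc(f) the degrees of the irreducible factors of f mod p form the cycle type of an element of G. Factoring f modulo the 19 such primes p <= 73 (skipping 5, 29, which divide the discriminant), each new pattern first appears at: mod 2: f = (x^2 + x + 1)(x^4 + x + 1), pattern 4+2; mod 11: f = (x^3 + 2x^2 + 4x + 2)(x^3 + 9x^2 + 7x + 9), pattern 3+3; mod 19: f = (x + 9)(x + 10)(x^2 + 1)(x^2 + 11x + 17), pattern 2+2+1+1; mod 61: f = (x + 21)(x + 28)(x + 35)(x^3 + 49x^2 + 37x + 49), pattern 3+1+1+1. No other pattern occurs in this range, so the set of observed cycle types is {4+2, 3+3, 2+2+1+1, 3+1+1+1}. The candidates containing elements of all these cycle types are (C_3 x C_3) : C_4 (6T10) of order 36, A_6 (6T15) of order 360; the others are excluded. The observed types are precisely the cycle types that occur in (C_3 x C_3) : C_4 (6T10) (apart from the identity). Each of the other remaining candidates has further cycle types, and by the Chebotarev density theorem the matching factorization patterns would occur for a proportion of primes equal to their share of the group: A_6 (6T15) additionally contains elements of type 5+1 (144 of its 360 elements, about 40% of primes). None of the 19 primes tested shows any such pattern (for each of these groups the chance of that is below 10^-4), which rules them out. Hence G = (C_3 x C_3) : C_4 (6T10), of order 36.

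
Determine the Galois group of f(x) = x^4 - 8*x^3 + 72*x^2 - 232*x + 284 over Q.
4T4: A_4

The polynomial is an irreducible quartic over Q and its discriminant is 4087812096 = 63936^2, a perfect square, so the Galois group is contained in A_4. The resolvent cubic y^3 - 72*y^2 + 720*y + 9792 is irreducible over Q. An irreducible resolvent with square discriminant gives A_4.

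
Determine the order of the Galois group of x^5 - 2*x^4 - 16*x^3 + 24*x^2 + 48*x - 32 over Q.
5

The degree of the splitting field over Q equals the order of the Galois group, so first determine the group. The polynomial f is an irreducible quintic over Q, so G = Gal(f/Q) is a transitive subgroup of S_5: one of C_5 (5T1, order 5), D_5 (5T2, order 10), F_20 (5T3, order 20), A_5 (5T4, order 60) or S_5 (5T5, order 120). The discriminant of f is 15352201216 = 123904^2, a perfect square, so G is contained in A_5. The transitive groups of degree 5 contained in A_5 are: C_5 (5T1, order 5), D_5 (5T2, order 10), A_5 (5T4, order 60). By Dedekind's theorem, for a prime p not dividing disc(f) the degrees of the irreducible factors of f mod p form the cycle type of an element of G. Factoring f modulo the 14 such primes p <= 53 (skipping 2, 11, which divide the discriminant), each new pattern first appears at: mod 3: f = (x^5 + x^4 + 2x^3 + 1), pattern 5; mod 23: f = (x + 5)(x + 8)(x + 12)(x + 20)(x + 22), pattern 1+1+1+1+1. No other pattern occurs in this range, so the set of observed cycle types is {5, 1+1+1+1+1}. The candidates containing elements of all these cycle types are C_5 (5T1) of order 5, D_5 (5T2) of order 10, A_5 (5T4) of order 60; the others are excluded. The observed types are precisely the cycle types that occur in C_5 (5T1). Each of the other remaining candidates has further cycle types, and by the Chebotarev density theorem the matching factorization patterns would occur for a proportion of primes equal to their share of the group: D_5 (5T2) additionally contains elements of type 2+2+1 (5 of its 10 elements, about 50% of primes); A_5 (5T4) additionally contains elements of type 3+1+1, 2+2+1 (35 of its 60 elements, about 58% of primes). None of the 14 primes tested shows any such pattern (for each of these groups the chance of that is below 10^-4), which rules them out. Hence G = C_5 (5T1), of order 5. The Galois group C_5 (5T1) has order 5, so the splitting field has degree 5 over Q.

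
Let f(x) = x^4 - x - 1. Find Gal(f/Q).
The polynomial is an irreducible quartic over Q and its discriminant is -283, which is not a perfect square, so the Galois group is not contained in A_4. The resolvent cubic y^3 + 4*y - 1 is irreducible over Q. An irreducible resolvent with non-square discriminant gives S_4.

S_4 (also written S4)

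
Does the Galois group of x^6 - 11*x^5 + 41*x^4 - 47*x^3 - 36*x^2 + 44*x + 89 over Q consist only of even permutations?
Yes

The polynomial is irreducible of degree 6 over Q. Its discriminant is 1064390625 = 32625^2, a perfect square. A Galois group lies in the alternating group exactly when the discriminant is a square in Q, so the Galois group ((C_3 x C_3) : C_4) is contained in A_6.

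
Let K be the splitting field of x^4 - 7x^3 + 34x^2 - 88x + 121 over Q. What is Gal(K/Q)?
The polynomial is an irreducible quartic over Q and its discriminant is 14535125, which is not a perfect square, so the Galois group is not contained in A_4. The resolvent cubic y^3 - 34*y^2 + 132*y + 2783 has exactly one rational root, so the Galois group is C_4 or D_4. The quartic becomes reducible over Q(sqrt(disc)), so the group is C_4.

4T1: C_4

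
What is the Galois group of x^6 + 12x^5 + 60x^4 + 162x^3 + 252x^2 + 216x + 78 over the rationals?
S_3 x S_3 (also written G36-)

The polynomial f is an irreducible sextic over Q, so G = Gal(f/Q) is one of the 16 transitive subgroups 6T1, ..., 6T16 of S_6. The discriminant of f is 5038848, which is not a perfect square, so G is not contained in A_6. The transitive groups of degree 6 not contained in A_6 are: C_6 (6T1, order 6), S_3 (6T2, order 6), D_6 (6T3, order 12), C_3 x S_3 (6T5, order 18), A_4 x C_2 (6T6, order 24), S_4 (6T8, order 24), S_3 x S_3 (6T9, order 36), S_4 x C_2 (6T11, order 48), (S_3 x S_3) : C_2 (6T13, order 72), PGL(2,5) (6T14, order 120), S_6 (6T16, order 720). By Dedekind's theorem, for a prime p not dividing disc(f) the degrees of the irreducible factors of f mod p form the cycle type of an element of G. Factoring f modulo the 23 such primes p <= 97 (skipping 2, 3, which divide the discriminant), each new pattern first appears at: mod 5: f = (x^6 + 2x^5 + 2x^3 + 2x^2 + x + 3), pattern 6; mod 11: f = (x + 8)(x + 10)(x^2 + 7x + 8)(x^2 + 9x + 6), pattern 2+2+1+1; mod 13: f = (x)(x + 9)(x + 10)(x^3 + 6x^2 + 12x + 5), pattern 3+1+1+1; mod 31: f = (x^2 + 21x + 3)(x^2 + 26x + 28)(x^2 + 27x + 12), pattern 2+2+2; mod 97: f = (x^3 + 6x^2 + 12x + 19)(x^3 + 6x^2 + 12x + 96), pattern 3+3. No other pattern occurs in this range, so the set of observed cycle types is {6, 2+2+1+1, 3+1+1+1, 2+2+2, 3+3}. The candidates containing elements of all these cycle types are S_3 x S_3 (6T9) of order 36, (S_3 x S_3) : C_2 (6T13) of order 72, S_6 (6T16) of order 720; the others are excluded. The observed types are precisely the cycle types that occur in S_3 x S_3 (6T9) (apart from the identity). Each of the other remaining candidates has further cycle types, and by the Chebotarev density theorem the matching factorization patterns would occur for a proportion of primes equal to their share of the group: (S_3 x S_3) : C_2 (6T13) additionally contains elements of type 4+2, 3+2+1, 2+1+1+1+1 (36 of its 72 elements, about 50% of primes); S_6 (6T16) additionally contains elements of type 5+1, 4+2, 4+1+1, 3+2+1, 2+1+1+1+1 (459 of its 720 elements, about 64% of primes). None of the 23 primes tested shows any such pattern (for each of these groups the chance of that is below 10^-4), which rules them out. Hence G = S_3 x S_3 (6T9), of order 36.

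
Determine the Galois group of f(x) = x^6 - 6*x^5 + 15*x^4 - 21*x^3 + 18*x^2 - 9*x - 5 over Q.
S_3 x S_3, the direct product S_3 x S_3 in its degree-6 action

The polynomial f is an irreducible sextic over Q, so G = Gal(f/Q) is one of the 16 transitive subgroups 6T1, ..., 6T16 of S_6. The discriminant of f is 871199469, which is not a perfect square, so G is not contained in A_6. The transitive groups of degree 6 not contained in A_6 are: C_6 (6T1, order 6), S_3 (6T2, order 6), D_6 (6T3, order 12), C_3 x S_3 (6T5, order 18), A_4 x C_2 (6T6, order 24), S_4 (6T8, order 24), S_3 x S_3 (6T9, order 36), S_4 x C_2 (6T11, order 48), (S_3 x S_3) : C_2 (6T13, order 72), PGL(2,5) (6T14, order 120), S_6 (6T16, order 720). By Dedekind's theorem, for a prime p not dividing disc(f) the degrees of the irreducible factors of f mod p form the cycle type of an element of G. Factoring f modulo the 16 such primes p <= 67 (skipping 3, 7, 29, which divide the discriminant), each new pattern first appears at: mod 2: f = (x^6 + x^4 + x^3 + x + 1), pattern 6; mod 5: f = (x)(x + 1)(x^2 + x + 2)(x^2 + 2x + 3), pattern 2+2+1+1; mod 13: f = (x + 1)(x + 4)(x + 5)(x^3 + 10x^2 + 3x + 3), pattern 3+1+1+1; mod 19: f = (x^2 + 8x + 6)(x^2 + 11x + 1)(x^2 + 13x + 15), pattern 2+2+2; mod 67: f = (x^3 + 64x^2 + 3x + 17)(x^3 + 64x^2 + 3x + 47), pattern 3+3. No other pattern occurs in this range, so the set of observed cycle types is {6, 2+2+1+1, 3+1+1+1, 2+2+2, 3+3}. The candidates containing elements of all these cycle types are S_3 x S_3 (6T9) of order 36, (S_3 x S_3) : C_2 (6T13) of order 72, S_6 (6T16) of order 720; the others are excluded. The observed types are precisely the cycle types that occur in S_3 x S_3 (6T9) (apart from the identity). Each of the other remaining candidates has further cycle types, and by the Chebotarev density theorem the matching factorization patterns would occur for a proportion of primes equal to their share of the group: (S_3 x S_3) : C_2 (6T13) additionally contains elements of type 4+2, 3+2+1, 2+1+1+1+1 (36 of its 72 elements, about 50% of primes); S_6 (6T16) additionally contains elements of type 5+1, 4+2, 4+1+1, 3+2+1, 2+1+1+1+1 (459 of its 720 elements, about 64% of primes). None of the 16 primes tested shows any such pattern (for each of these groups the chance of that is below 10^-4), which rules them out. Hence G = S_3 x S_3 (6T9), of order 36.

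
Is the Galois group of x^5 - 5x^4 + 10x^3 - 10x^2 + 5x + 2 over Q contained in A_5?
No

The polynomial is irreducible of degree 5 over Q. Its discriminant is 253125, which is not a perfect square. A Galois group lies in the alternating group exactly when the discriminant is a square in Q, so the Galois group (F_20) is not contained in A_5.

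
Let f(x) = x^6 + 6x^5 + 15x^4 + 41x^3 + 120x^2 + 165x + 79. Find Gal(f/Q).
(S_3 x S_3) : C_2

The polynomial f is an irreducible sextic over Q, so G = Gal(f/Q) is one of the 16 transitive subgroups 6T1, ..., 6T16 of S_6. The discriminant of f is -2573642648187, which is not a perfect square, so G is not contained in A_6. The transitive groups of degree 6 not contained in A_6 are: C_6 (6T1, order 6), S_3 (6T2, order 6), D_6 (6T3, order 12), C_3 x S_3 (6T5, order 18), A_4 x C_2 (6T6, order 24), S_4 (6T8, order 24), S_3 x S_3 (6T9, order 36), S_4 x C_2 (6T11, order 48), (S_3 x S_3) : C_2 (6T13, order 72), PGL(2,5) (6T14, order 120), S_6 (6T16, order 720). By Dedekind's theorem, for a prime p not dividing disc(f) the degrees of the irreducible factors of f mod p form the cycle type of an element of G. Factoring f modulo the 26 such primes p <= 127 (skipping 3, 13, 17, 41, 43, which divide the discriminant), each new pattern first appears at: mod 2: f = (x^6 + x^4 + x^3 + x + 1), pattern 6; mod 7: f = (x + 6)(x^2 + x + 3)(x^3 + 6x^2 + 6x + 4), pattern 3+2+1; mod 11: f = (x^2 + 4x + 5)(x^4 + 2x^3 + 2x^2 + x + 7), pattern 4+2; mod 31: f = (x + 5)(x + 24)(x^2 + 19x + 2)(x^2 + 20x + 25), pattern 2+2+1+1; mod 61: f = (x + 8)(x + 33)(x + 50)(x + 60)(x^2 + 38x + 45), pattern 2+1+1+1+1; mod 97: f = (x + 8)(x + 63)(x + 74)(x^3 + 55x^2 + 56x + 36), pattern 3+1+1+1; mod 113: f = (x^2 + 10x + 79)(x^2 + 40x + 3)(x^2 + 69x + 38), pattern 2+2+2; mod 127: f = (x^3 + 52x^2 + 17x + 111)(x^3 + 81x^2 + 104x + 3), pattern 3+3. No other pattern occurs in this range, so the set of observed cycle types is {6, 3+2+1, 4+2, 2+2+1+1, 2+1+1+1+1, 3+1+1+1, 2+2+2, 3+3}. The candidates containing elements of all these cycle types are (S_3 x S_3) : C_2 (6T13) of order 72, S_6 (6T16) of order 720; the others are excluded. The observed types are precisely the cycle types that occur in (S_3 x S_3) : C_2 (6T13) (apart from the identity). Each of the other remaining candidates has further cycle types, and by the Chebotarev density theorem the matching factorization patterns would occur for a proportion of primes equal to their share of the group: S_6 (6T16) additionally contains elements of type 5+1, 4+1+1 (234 of its 720 elements, about 32% of primes). None of the 26 primes tested shows any such pattern (for each of these groups the chance of that is below 10^-4), which rules them out. Hence G = (S_3 x S_3) : C_2 (6T13), of order 72.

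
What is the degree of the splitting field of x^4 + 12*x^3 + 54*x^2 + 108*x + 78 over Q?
8

The degree of the splitting field over Q equals the order of the Galois group, so first determine the group. The polynomial is an irreducible quartic over Q and its discriminant is -6912, which is not a perfect square, so the Galois group is not contained in A_4. The resolvent cubic y^3 - 54*y^2 + 984*y - 6048 has exactly one rational root, so the Galois group is C_4 or D_4. The quartic remains irreducible over Q(sqrt(disc)), so the group is D_4. The Galois group D_4 (4T3) has order 8, so the splitting field has degree 8 over Q.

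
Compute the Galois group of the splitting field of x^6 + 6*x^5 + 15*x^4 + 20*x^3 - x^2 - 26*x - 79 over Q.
S_4, S_4(6d), the S_4-action on 6 points inside A_6

The polynomial f is an irreducible sextic over Q, so G = Gal(f/Q) is one of the 16 transitive subgroups 6T1, ..., 6T16 of S_6. The discriminant of f is 36352603193344 = 6029312^2, a perfect square, so G is contained in A_6. The transitive groups of degree 6 contained in A_6 are: A_4 (6T4, order 12), S_4 (6T7, order 24), (C_3 x C_3) : C_4 (6T10, order 36), PSL(2,5) (6T12, order 60), A_6 (6T15, order 360). By Dedekind's theorem, for a prime p not dividing disc(f) the degrees of the irreducible factors of f mod p form the cycle type of an element of G. Factoring f modulo the 79 such primes p <= 419 (skipping 2, 23, which divide the discriminant), each new pattern first appears at: mod 3: f = (x^3 + x^2 + x + 2)(x^3 + 2x^2 + 1), pattern 3+3; mod 5: f = (x^2 + 2x + 3)(x^4 + 4x^3 + 4x^2 + 2), pattern 4+2; mod 19: f = (x + 10)(x + 11)(x^2 + x + 3)(x^2 + 3x + 5), pattern 2+2+1+1; mod 223: f = (x + 33)(x + 68)(x + 110)(x + 115)(x + 157)(x + 192), pattern 1+1+1+1+1+1. No other pattern occurs in this range, so the set of observed cycle types is {3+3, 4+2, 2+2+1+1, 1+1+1+1+1+1}. The candidates containing elements of all these cycle types are S_4 (6T7) of order 24, (C_3 x C_3) : C_4 (6T10) of order 36, A_6 (6T15) of order 360; the others are excluded. The observed types are precisely the cycle types that occur in S_4 (6T7). Each of the other remaining candidates has further cycle types, and by the Chebotarev density theorem the matching factorization patterns would occur for a proportion of primes equal to their share of the group: (C_3 x C_3) : C_4 (6T10) additionally contains elements of type 3+1+1+1 (4 of its 36 elements, about 11% of primes); A_6 (6T15) additionally contains elements of type 5+1, 3+1+1+1 (184 of its 360 elements, about 51% of primes). None of the 79 primes tested shows any such pattern (for each of these groups the chance of that is below 10^-4), which rules them out. Hence G = S_4 (6T7), of order 24.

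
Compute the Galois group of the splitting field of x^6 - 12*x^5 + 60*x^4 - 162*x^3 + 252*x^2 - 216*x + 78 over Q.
The polynomial f is an irreducible sextic over Q, so G = Gal(f/Q) is one of the 16 transitive subgroups 6T1, ..., 6T16 of S_6. The discriminant of f is 5038848, which is not a perfect square, so G is not contained in A_6. The transitive groups of degree 6 not contained in A_6 are: C_6 (6T1, order 6), S_3 (6T2, order 6), D_6 (6T3, order 12), C_3 x S_3 (6T5, order 18), A_4 x C_2 (6T6, order 24), S_4 (6T8, order 24), S_3 x S_3 (6T9, order 36), S_4 x C_2 (6T11, order 48), (S_3 x S_3) : C_2 (6T13, order 72), PGL(2,5) (6T14, order 120), S_6 (6T16, order 720). By Dedekind's theorem, for a prime p not dividing disc(f) the degrees of the irreducible factors of f mod p form the cycle type of an element of G. Factoring f modulo the 23 such primes p <= 97 (skipping 2, 3, which divide the discriminant), each new pattern first appears at: mod 5: f = (x^6 + 3x^5 + 3x^3 + 2x^2 + 4x + 3), pattern 6; mod 11: f = (x + 1)(x + 3)(x^2 + 2x + 6)(x^2 + 4x + 8), pattern 2+2+1+1; mod 13: f = (x)(x + 3)(x + 4)(x^3 + 7x^2 + 12x + 8), pattern 3+1+1+1; mod 31: f = (x^2 + 4x + 12)(x^2 + 5x + 28)(x^2 + 10x + 3), pattern 2+2+2; mod 97: f = (x^3 + 91x^2 + 12x + 1)(x^3 + 91x^2 + 12x + 78), pattern 3+3. No other pattern occurs in this range, so the set of observed cycle types is {6, 2+2+1+1, 3+1+1+1, 2+2+2, 3+3}. The candidates containing elements of all these cycle types are S_3 x S_3 (6T9) of order 36, (S_3 x S_3) : C_2 (6T13) of order 72, S_6 (6T16) of order 720; the others are excluded. The observed types are precisely the cycle types that occur in S_3 x S_3 (6T9) (apart from the identity). Each of the other remaining candidates has further cycle types, and by the Chebotarev density theorem the matching factorization patterns would occur for a proportion of primes equal to their share of the group: (S_3 x S_3) : C_2 (6T13) additionally contains elements of type 4+2, 3+2+1, 2+1+1+1+1 (36 of its 72 elements, about 50% of primes); S_6 (6T16) additionally contains elements of type 5+1, 4+2, 4+1+1, 3+2+1, 2+1+1+1+1 (459 of its 720 elements, about 64% of primes). None of the 23 primes tested shows any such pattern (for each of these groups the chance of that is below 10^-4), which rules them out. Hence G = S_3 x S_3 (6T9), of order 36.

6T9: S_3 x S_3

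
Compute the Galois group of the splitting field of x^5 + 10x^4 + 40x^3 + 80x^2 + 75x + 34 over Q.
D_5 (also written D5)

The polynomial f is an irreducible quintic over Q, so G = Gal(f/Q) is a transitive subgroup of S_5: one of C_5 (5T1, order 5), D_5 (5T2, order 10), F_20 (5T3, order 20), A_5 (5T4, order 60) or S_5 (5T5, order 120). The discriminant of f is 64000000 = 8000^2, a perfect square, so G is contained in A_5. The transitive groups of degree 5 contained in A_5 are: C_5 (5T1, order 5), D_5 (5T2, order 10), A_5 (5T4, order 60). By Dedekind's theorem, for a prime p not dividing disc(f) the degrees of the irreducible factors of f mod p form the cycle type of an element of G. Factoring f modulo the 23 such primes p <= 97 (skipping 2, 5, which divide the discriminant), each new pattern first appears at: mod 3: f = (x + 2)(x^2 + 1)(x^2 + 2x + 2), pattern 2+2+1; mod 7: f = (x^5 + 3x^4 + 5x^3 + 3x^2 + 5x + 6), pattern 5. No other pattern occurs in this range, so the set of observed cycle types is {2+2+1, 5}. The candidates containing elements of all these cycle types are D_5 (5T2) of order 10, A_5 (5T4) of order 60; the others are excluded. The observed types are precisely the cycle types that occur in D_5 (5T2) (apart from the identity). Each of the other remaining candidates has further cycle types, and by the Chebotarev density theorem the matching factorization patterns would occur for a proportion of primes equal to their share of the group: A_5 (5T4) additionally contains elements of type 3+1+1 (20 of its 60 elements, about 33% of primes). None of the 23 primes tested shows any such pattern (for each of these groups the chance of that is below 10^-4), which rules them out. Hence G = D_5 (5T2), of order 10.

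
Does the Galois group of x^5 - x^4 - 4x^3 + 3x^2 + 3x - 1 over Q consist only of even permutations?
The polynomial is irreducible of degree 5 over Q. Its discriminant is 14641 = 121^2, a perfect square. A Galois group lies in the alternating group exactly when the discriminant is a square in Q, so the Galois group (C_5) is contained in A_5.

Yes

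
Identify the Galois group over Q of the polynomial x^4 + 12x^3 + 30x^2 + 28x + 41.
The polynomial is an irreducible quartic over Q and its discriminant is -104857600, which is not a perfect square, so the Galois group is not contained in A_4. The resolvent cubic y^3 - 30*y^2 + 172*y - 1768 has exactly one rational root, so the Galois group is C_4 or D_4. The quartic remains irreducible over Q(sqrt(disc)), so the group is D_4.

D_4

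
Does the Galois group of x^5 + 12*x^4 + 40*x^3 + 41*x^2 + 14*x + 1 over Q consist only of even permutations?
Yes

The polynomial is irreducible of degree 5 over Q. Its discriminant is 7745089 = 2783^2, a perfect square. A Galois group lies in the alternating group exactly when the discriminant is a square in Q, so the Galois group (C_5) is contained in A_5.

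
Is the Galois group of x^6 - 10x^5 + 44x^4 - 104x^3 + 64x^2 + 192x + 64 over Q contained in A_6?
The polynomial is irreducible of degree 6 over Q. Its discriminant is 564385546240000 = 23756800^2, a perfect square. A Galois group lies in the alternating group exactly when the discriminant is a square in Q, so the Galois group ((C_3 x C_3) : C_4) is contained in A_6.

Yes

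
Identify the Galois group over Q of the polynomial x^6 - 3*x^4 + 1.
6T6: A_4 x C_2

The polynomial f is an irreducible sextic over Q, so G = Gal(f/Q) is one of the 16 transitive subgroups 6T1, ..., 6T16 of S_6. The discriminant of f is -419904, which is not a perfect square, so G is not contained in A_6. The transitive groups of degree 6 not contained in A_6 are: C_6 (6T1, order 6), S_3 (6T2, order 6), D_6 (6T3, order 12), C_3 x S_3 (6T5, order 18), A_4 x C_2 (6T6, order 24), S_4 (6T8, order 24), S_3 x S_3 (6T9, order 36), S_4 x C_2 (6T11, order 48), (S_3 x S_3) : C_2 (6T13, order 72), PGL(2,5) (6T14, order 120), S_6 (6T16, order 720). By Dedekind's theorem, for a prime p not dividing disc(f) the degrees of the irreducible factors of f mod p form the cycle type of an element of G. Factoring f modulo the 33 such primes p <= 149 (skipping 2, 3, which divide the discriminant), each new pattern first appears at: mod 5: f = (x^3 + x^2 + 4x + 3)(x^3 + 4x^2 + 4x + 2), pattern 3+3; mod 7: f = (x^6 + 4x^4 + 1), pattern 6; mod 17: f = (x + 2)(x + 15)(x^2 + 6)(x^2 + 12), pattern 2+2+1+1; mod 19: f = (x + 6)(x + 7)(x + 12)(x + 13)(x^2 + 6), pattern 2+1+1+1+1; mod 71: f = (x^2 + 40)(x^2 + 45)(x^2 + 54), pattern 2+2+2. No other pattern occurs in this range, so the set of observed cycle types is {3+3, 6, 2+2+1+1, 2+1+1+1+1, 2+2+2}. The candidates containing elements of all these cycle types are A_4 x C_2 (6T6) of order 24, S_4 x C_2 (6T11) of order 48, (S_3 x S_3) : C_2 (6T13) of order 72, S_6 (6T16) of order 720; the others are excluded. The observed types are precisely the cycle types that occur in A_4 x C_2 (6T6) (apart from the identity). Each of the other remaining candidates has further cycle types, and by the Chebotarev density theorem the matching factorization patterns would occur for a proportion of primes equal to their share of the group: S_4 x C_2 (6T11) additionally contains elements of type 4+2, 4+1+1 (12 of its 48 elements, about 25% of primes); (S_3 x S_3) : C_2 (6T13) additionally contains elements of type 4+2, 3+2+1, 3+1+1+1 (34 of its 72 elements, about 47% of primes); S_6 (6T16) additionally contains elements of type 5+1, 4+2, 4+1+1, 3+2+1, 3+1+1+1 (484 of its 720 elements, about 67% of primes). None of the 33 primes tested shows any such pattern (for each of these groups the chance of that is below 10^-4), which rules them out. Hence G = A_4 x C_2 (6T6), of order 24.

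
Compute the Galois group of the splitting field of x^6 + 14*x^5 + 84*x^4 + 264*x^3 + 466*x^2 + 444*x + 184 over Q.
S_4

The polynomial f is an irreducible sextic over Q, so G = Gal(f/Q) is one of the 16 transitive subgroups 6T1, ..., 6T16 of S_6. The discriminant of f is -4014080000, which is not a perfect square, so G is not contained in A_6. The transitive groups of degree 6 not contained in A_6 are: C_6 (6T1, order 6), S_3 (6T2, order 6), D_6 (6T3, order 12), C_3 x S_3 (6T5, order 18), A_4 x C_2 (6T6, order 24), S_4 (6T8, order 24), S_3 x S_3 (6T9, order 36), S_4 x C_2 (6T11, order 48), (S_3 x S_3) : C_2 (6T13, order 72), PGL(2,5) (6T14, order 120), S_6 (6T16, order 720). By Dedekind's theorem, for a prime p not dividing disc(f) the degrees of the irreducible factors of f mod p form the cycle type of an element of G. Factoring f modulo the 22 such primes p <= 97 (skipping 2, 5, 7, which divide the discriminant), each new pattern first appears at: mod 3: f = (x^3 + 2x + 1)(x^3 + 2x^2 + x + 1), pattern 3+3; mod 13: f = (x + 1)(x + 9)(x^4 + 4x^3 + 9x^2 + 8x + 6), pattern 4+1+1; mod 37: f = (x^2 + 18x + 12)(x^2 + 34x + 15)(x^2 + 36x + 15), pattern 2+2+2; mod 43: f = (x + 5)(x + 29)(x^2 + 27x + 31)(x^2 + 39x + 8), pattern 2+2+1+1. No other pattern occurs in this range, so the set of observed cycle types is {3+3, 4+1+1, 2+2+2, 2+2+1+1}. The candidates containing elements of all these cycle types are S_4 (6T8) of order 24, S_4 x C_2 (6T11) of order 48, PGL(2,5) (6T14) of order 120, S_6 (6T16) of order 720; the others are excluded. The observed types are precisely the cycle types that occur in S_4 (6T8) (apart from the identity). Each of the other remaining candidates has further cycle types, and by the Chebotarev density theorem the matching factorization patterns would occur for a proportion of primes equal to their share of the group: S_4 x C_2 (6T11) additionally contains elements of type 6, 4+2, 2+1+1+1+1 (17 of its 48 elements, about 35% of primes); PGL(2,5) (6T14) additionally contains elements of type 6, 5+1 (44 of its 120 elements, about 37% of primes); S_6 (6T16) additionally contains elements of type 6, 5+1, 4+2, 3+2+1, 3+1+1+1, 2+1+1+1+1 (529 of its 720 elements, about 73% of primes). None of the 22 primes tested shows any such pattern (for each of these groups the chance of that is below 10^-4), which rules them out. Hence G = S_4 (6T8), of order 24.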